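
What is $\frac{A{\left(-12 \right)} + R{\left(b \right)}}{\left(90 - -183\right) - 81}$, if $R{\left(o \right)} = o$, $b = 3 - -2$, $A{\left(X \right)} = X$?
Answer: $- \frac{7}{192} \approx -0.036458$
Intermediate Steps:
$b = 5$ ($b = 3 + 2 = 5$)
$\frac{A{\left(-12 \right)} + R{\left(b \right)}}{\left(90 - -183\right) - 81} = \frac{-12 + 5}{\left(90 - -183\right) - 81} = - \frac{7}{\left(90 + 183\right) - 81} = - \frac{7}{273 - 81} = - \frac{7}{192}$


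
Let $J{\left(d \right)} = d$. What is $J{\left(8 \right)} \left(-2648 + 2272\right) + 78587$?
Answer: $75579$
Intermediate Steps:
$J{\left(8 \right)} \left(-2648 + 2272\right) + 78587 = 8 \left(-2648 + 2272\right) + 78587 = 8 \left(-376\right) + 78587 = -3008 + 78587 = 75579$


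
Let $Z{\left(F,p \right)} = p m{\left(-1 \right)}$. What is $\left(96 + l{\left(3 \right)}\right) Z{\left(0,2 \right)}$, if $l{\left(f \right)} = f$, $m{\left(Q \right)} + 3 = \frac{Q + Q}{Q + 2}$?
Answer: $-990$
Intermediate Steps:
$m{\left(Q \right)} = -3 + \frac{2 Q}{2 + Q}$ ($m{\left(Q \right)} = -3 + \frac{Q + Q}{Q + 2} = -3 + \frac{2 Q}{2 + Q}$)
$Z{\left(F,p \right)} = - 5 p$ ($Z{\left(F,p \right)} = p \frac{-6 - -1}{2 - 1} = p \frac{-6 + 1}{1} = p 1 \left(-5\right) = p \left(-5\right) = - 5 p$)
$\left(96 + l{\left(3 \right)}\right) Z{\left(0,2 \right)} = \left(96 + 3\right) \left(\left(-5\right) 2\right) = 99 \left(-10\right) = -990$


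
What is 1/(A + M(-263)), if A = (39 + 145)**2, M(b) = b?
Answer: 1/33593 ≈ 2.9768e-5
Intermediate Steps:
A = 33856 (A = 184**2 = 33856)
1/(A + M(-263)) = 1/(33856 - 263) = 1/33593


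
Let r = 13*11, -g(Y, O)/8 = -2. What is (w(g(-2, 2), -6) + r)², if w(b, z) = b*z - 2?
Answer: 2025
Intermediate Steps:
g(Y, O) = 16 (g(Y, O) = -8*(-2) = 16)
r = 143
w(b, z) = -2 + b*z
(w(g(-2, 2), -6) + r)² = ((-2 + 16*(-6)) + 143)² = ((-2 - 96) + 143)² = (-98 + 143)² = 45² = 2025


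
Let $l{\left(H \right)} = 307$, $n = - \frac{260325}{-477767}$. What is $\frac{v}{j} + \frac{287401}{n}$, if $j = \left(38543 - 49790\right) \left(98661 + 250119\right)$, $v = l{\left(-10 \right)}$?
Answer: $\frac{11969614920760929121}{22692985298100} \approx 5.2746 \cdot 10^{5}$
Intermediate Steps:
$n = \frac{260325}{477767}$ ($n = \left(-260325\right) \left(- \frac{1}{477767}\right) = \frac{260325}{477767} \approx 0.54488$)
$v = 307$
$j = -3922728660$ ($j = \left(-11247\right) 348780 = -3922728660$)
$\frac{v}{j} + \frac{287401}{n} = \frac{307}{-3922728660} + \frac{287401}{\frac{260325}{477767}} = 307 \left(- \frac{1}{3922728660}\right) + 287401 \cdot \frac{477767}{260325} = - \frac{307}{3922728660} + \frac{137310713567}{260325} = \frac{11969614920760929121}{22692985298100}$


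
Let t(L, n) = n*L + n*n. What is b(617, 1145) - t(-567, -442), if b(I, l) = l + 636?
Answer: -444197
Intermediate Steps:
b(I, l) = 636 + l
t(L, n) = n² + L*n (t(L, n) = L*n + n² = n² + L*n)
b(617, 1145) - t(-567, -442) = (636 + 1145) - (-442)*(-567 - 442) = 1781 - (-442)*(-1009) = 1781 - 1*445978 = 1781 - 445978 = -444197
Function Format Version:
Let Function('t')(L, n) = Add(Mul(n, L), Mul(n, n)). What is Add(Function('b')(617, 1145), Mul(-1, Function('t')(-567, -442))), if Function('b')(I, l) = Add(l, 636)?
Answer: -444197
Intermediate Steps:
Function('b')(I, l) = Add(636, l)
Function('t')(L, n) = Add(Pow(n, 2), Mul(L, n)) (Function('t')(L, n) = Add(Mul(L, n), Pow(n, 2)) = Add(Pow(n, 2), Mul(L, n)))
Add(Function('b')(617, 1145), Mul(-1, Function('t')(-567, -442))) = Add(Add(636, 1145), Mul(-1, Mul(-442, Add(-567, -442)))) = Add(1781, Mul(-1, Mul(-442, -1009))) = Add(1781, Mul(-1, 445978)) = Add(1781, -445978) = -444197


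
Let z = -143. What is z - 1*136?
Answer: -279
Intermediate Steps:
z - 1*136 = -143 - 1*136 = -143 - 136 = -279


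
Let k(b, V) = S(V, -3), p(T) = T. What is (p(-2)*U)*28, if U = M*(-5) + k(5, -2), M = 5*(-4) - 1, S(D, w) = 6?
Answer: -6216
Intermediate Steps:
k(b, V) = 6
M = -21 (M = -20 - 1 = -21)
U = 111 (U = -21*(-5) + 6 = 105 + 6 = 111)
(p(-2)*U)*28 = -2*111*28 = -222*28 = -6216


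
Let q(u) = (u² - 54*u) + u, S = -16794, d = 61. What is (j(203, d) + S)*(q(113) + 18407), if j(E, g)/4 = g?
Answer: -416844850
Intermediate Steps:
q(u) = u² - 53*u
j(E, g) = 4*g
(j(203, d) + S)*(q(113) + 18407) = (4*61 - 16794)*(113*(-53 + 113) + 18407) = (244 - 16794)*(113*60 + 18407) = -16550*(6780 + 18407) = -16550*25187 = -416844850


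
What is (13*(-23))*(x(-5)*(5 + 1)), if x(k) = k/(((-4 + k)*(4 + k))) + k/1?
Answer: 29900/3 ≈ 9966.7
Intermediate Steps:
x(k) = k + k/((-4 + k)*(4 + k)) (x(k) = k*(1/((-4 + k)*(4 + k))) + k*1 = k/((-4 + k)*(4 + k)) + k = k + k/((-4 + k)*(4 + k)))
(13*(-23))*(x(-5)*(5 + 1)) = (13*(-23))*((-5*(-15 + (-5)**2)/(-16 + (-5)**2))*(5 + 1)) = -299*(-5*(-15 + 25)/(-16 + 25))*6 = -299*(-5*10/9)*6 = -299*(-5*1/9*10)*6 = -(-14950)*6/9 = -299*(-100/3) = 29900/3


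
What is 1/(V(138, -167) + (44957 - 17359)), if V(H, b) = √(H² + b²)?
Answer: 27598/761602671 - √46933/761602671 ≈ 3.5952e-5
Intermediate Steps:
1/(V(138, -167) + (44957 - 17359)) = 1/(√(138² + (-167)²) + (44957 - 17359)) = 1/(√(19044 + 27889) + 27598) = 1/(√46933 + 27598) = 1/(27598 + √46933)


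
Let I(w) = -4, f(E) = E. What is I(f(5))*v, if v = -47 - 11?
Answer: 232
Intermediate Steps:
v = -58
I(f(5))*v = -4*(-58) = 232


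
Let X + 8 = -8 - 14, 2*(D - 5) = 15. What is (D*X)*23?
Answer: -8625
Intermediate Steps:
D = 25/2 (D = 5 + (½)*15 = 5 + 15/2 = 25/2 ≈ 12.500)
X = -30 (X = -8 + (-8 - 14) = -8 - 22 = -30)
(D*X)*23 = ((25/2)*(-30))*23 = -375*23 = -8625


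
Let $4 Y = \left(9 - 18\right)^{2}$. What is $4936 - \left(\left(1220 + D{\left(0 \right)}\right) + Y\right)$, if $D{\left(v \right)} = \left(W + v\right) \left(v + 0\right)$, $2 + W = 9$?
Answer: $\frac{14783}{4} \approx 3695.8$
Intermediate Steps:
$W = 7$ ($W = -2 + 9 = 7$)
$D{\left(v \right)} = v \left(7 + v\right)$ ($D{\left(v \right)} = \left(7 + v\right) \left(v + 0\right) = \left(7 + v\right) v = v \left(7 + v\right)$)
$Y = \frac{81}{4}$ ($Y = \frac{\left(9 - 18\right)^{2}}{4} = \frac{\left(-9\right)^{2}}{4} = \frac{1}{4} \cdot 81 = \frac{81}{4} \approx 20.25$)
$4936 - \left(\left(1220 + D{\left(0 \right)}\right) + Y\right) = 4936 - \left(\left(1220 + 0 \left(7 + 0\right)\right) + \frac{81}{4}\right) = 4936 - \left(\left(1220 + 0 \cdot 7\right) + \frac{81}{4}\right) = 4936 - \left(\left(1220 + 0\right) + \frac{81}{4}\right) = 4936 - \left(1220 + \frac{81}{4}\right) = 4936 - \frac{4961}{4} = \frac{14783}{4}$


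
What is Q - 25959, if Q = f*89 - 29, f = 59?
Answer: -20737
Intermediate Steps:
Q = 5222 (Q = 59*89 - 29 = 5251 - 29 = 5222)
Q - 25959 = 5222 - 25959 = -20737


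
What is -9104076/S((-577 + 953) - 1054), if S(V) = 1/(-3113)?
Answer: 28340988588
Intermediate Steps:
S(V) = -1/3113
-9104076/S((-577 + 953) - 1054) = -9104076/(-1/3113) = -9104076*(-3113) = 28340988588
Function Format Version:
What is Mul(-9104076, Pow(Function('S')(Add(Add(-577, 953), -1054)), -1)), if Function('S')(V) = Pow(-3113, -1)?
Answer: 28340988588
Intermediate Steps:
Function('S')(V) = Rational(-1, 3113)
Mul(-9104076, Pow(Function('S')(Add(Add(-577, 953), -1054)), -1)) = Mul(-9104076, Pow(Rational(-1, 3113), -1)) = Mul(-9104076, -3113) = 28340988588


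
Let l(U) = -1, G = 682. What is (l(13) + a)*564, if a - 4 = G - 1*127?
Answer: 314712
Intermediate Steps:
a = 559 (a = 4 + (682 - 1*127) = 4 + (682 - 127) = 4 + 555 = 559)
(l(13) + a)*564 = (-1 + 559)*564 = 558*564 = 314712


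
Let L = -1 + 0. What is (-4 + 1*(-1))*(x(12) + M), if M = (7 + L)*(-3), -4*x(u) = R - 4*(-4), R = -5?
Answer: 415/4 ≈ 103.75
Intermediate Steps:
L = -1
x(u) = -11/4 (x(u) = -(-5 - 4*(-4))/4 = -(-5 + 16)/4 = -¼*11 = -11/4)
M = -18 (M = (7 - 1)*(-3) = 6*(-3) = -18)
(-4 + 1*(-1))*(x(12) + M) = (-4 + 1*(-1))*(-11/4 - 18) = (-4 - 1)*(-83/4) = -5*(-83/4) = 415/4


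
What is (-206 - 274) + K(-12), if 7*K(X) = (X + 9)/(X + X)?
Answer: -26879/56 ≈ -479.98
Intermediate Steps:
K(X) = (9 + X)/(14*X) (K(X) = ((X + 9)/(X + X))/7 = ((9 + X)/((2*X)))/7 = ((9 + X)*(1/(2*X)))/7 = ((9 + X)/(2*X))/7 = (9 + X)/(14*X))
(-206 - 274) + K(-12) = (-206 - 274) + (1/14)*(9 - 12)/(-12) = -480 + (1/14)*(-1/12)*(-3) = -480 + 1/56 = -26879/56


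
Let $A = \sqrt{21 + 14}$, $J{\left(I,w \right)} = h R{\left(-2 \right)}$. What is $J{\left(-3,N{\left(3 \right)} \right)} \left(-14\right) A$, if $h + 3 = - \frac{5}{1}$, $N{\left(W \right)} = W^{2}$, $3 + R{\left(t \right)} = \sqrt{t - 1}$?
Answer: $112 \sqrt{35} \left(-3 + i \sqrt{3}\right) \approx -1987.8 + 1147.7 i$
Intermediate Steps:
$R{\left(t \right)} = -3 + \sqrt{-1 + t}$ ($R{\left(t \right)} = -3 + \sqrt{t - 1} = -3 + \sqrt{-1 + t}$)
$h = -8$ ($h = -3 - \frac{5}{1} = -3 - 5 = -8$)
$J{\left(I,w \right)} = 24 - 8 i \sqrt{3}$ ($J{\left(I,w \right)} = - 8 \left(-3 + \sqrt{-1 - 2}\right) = - 8 \left(-3 + \sqrt{-3}\right) = - 8 \left(-3 + i \sqrt{3}\right) = 24 - 8 i \sqrt{3}$)
$A = \sqrt{35} \approx 5.9161$
$J{\left(-3,N{\left(3 \right)} \right)} \left(-14\right) A = \left(24 - 8 i \sqrt{3}\right) \left(-14\right) \sqrt{35} = \left(-336 + 112 i \sqrt{3}\right) \sqrt{35} = \sqrt{35} \left(-336 + 112 i \sqrt{3}\right)$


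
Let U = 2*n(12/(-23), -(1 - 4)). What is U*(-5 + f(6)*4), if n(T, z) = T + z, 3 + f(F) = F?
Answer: 798/23 ≈ 34.696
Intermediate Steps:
f(F) = -3 + F
U = 114/23 (U = 2*(12/(-23) - (1 - 4)) = 2*(12*(-1/23) - 1*(-3)) = 2*(-12/23 + 3) = 2*(57/23) = 114/23 ≈ 4.9565)
U*(-5 + f(6)*4) = 114*(-5 + (-3 + 6)*4)/23 = 114*(-5 + 3*4)/23 = 114*(-5 + 12)/23 = (114/23)*7 = 798/23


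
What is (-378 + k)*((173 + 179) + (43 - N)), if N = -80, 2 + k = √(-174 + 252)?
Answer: -180500 + 475*√78 ≈ -1.7631e+5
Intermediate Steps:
k = -2 + √78 (k = -2 + √(-174 + 252) = -2 + √78 ≈ 6.8318)
(-378 + k)*((173 + 179) + (43 - N)) = (-378 + (-2 + √78))*((173 + 179) + (43 - 1*(-80))) = (-380 + √78)*(352 + (43 + 80)) = (-380 + √78)*(352 + 123) = (-380 + √78)*475 = -180500 + 475*√78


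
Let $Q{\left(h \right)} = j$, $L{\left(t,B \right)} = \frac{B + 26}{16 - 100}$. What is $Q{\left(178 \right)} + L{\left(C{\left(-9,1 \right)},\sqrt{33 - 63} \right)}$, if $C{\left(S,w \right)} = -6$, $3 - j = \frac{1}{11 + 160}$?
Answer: $\frac{6427}{2394} - \frac{i \sqrt{30}}{84} \approx 2.6846 - 0.065205 i$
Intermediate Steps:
$j = \frac{512}{171}$ ($j = 3 - \frac{1}{11 + 160} = 3 - \frac{1}{171} = \frac{512}{171} \approx 2.9942$)
$L{\left(t,B \right)} = - \frac{13}{42} - \frac{B}{84}$ ($L{\left(t,B \right)} = \frac{26 + B}{-84} = \left(26 + B\right) \left(- \frac{1}{84}\right) = - \frac{13}{42} - \frac{B}{84}$)
$Q{\left(h \right)} = \frac{512}{171}$
$Q{\left(178 \right)} + L{\left(C{\left(-9,1 \right)},\sqrt{33 - 63} \right)} = \frac{512}{171} - \left(\frac{13}{42} + \frac{\sqrt{33 - 63}}{84}\right) = \frac{512}{171} - \left(\frac{13}{42} + \frac{\sqrt{-30}}{84}\right) = \frac{512}{171} - \left(\frac{13}{42} + \frac{i \sqrt{30}}{84}\right) = \frac{6427}{2394} - \frac{i \sqrt{30}}{84}$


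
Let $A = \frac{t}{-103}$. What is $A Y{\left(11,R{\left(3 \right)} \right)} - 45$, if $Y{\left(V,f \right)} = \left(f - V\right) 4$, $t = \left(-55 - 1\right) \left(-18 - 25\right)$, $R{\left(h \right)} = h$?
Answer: $\frac{72421}{103} \approx 703.12$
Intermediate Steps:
$t = 2408$ ($t = \left(-56\right) \left(-43\right) = 2408$)
$Y{\left(V,f \right)} = - 4 V + 4 f$
$A = - \frac{2408}{103}$ ($A = \frac{2408}{-103} = 2408 \left(- \frac{1}{103}\right) = - \frac{2408}{103} \approx -23.379$)
$A Y{\left(11,R{\left(3 \right)} \right)} - 45 = - \frac{2408 \left(\left(-4\right) 11 + 4 \cdot 3\right)}{103} - 45 = - \frac{2408 \left(-44 + 12\right)}{103} - 45 = \left(- \frac{2408}{103}\right) \left(-32\right) - 45 = \frac{77056}{103} - 45 = \frac{72421}{103}$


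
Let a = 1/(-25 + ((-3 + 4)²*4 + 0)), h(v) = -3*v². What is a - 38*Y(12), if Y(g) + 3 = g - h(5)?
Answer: -67033/21 ≈ -3192.0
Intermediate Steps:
Y(g) = 72 + g (Y(g) = -3 + (g - (-3)*5²) = -3 + (g - (-3)*25) = -3 + (g - 1*(-75)) = -3 + (g + 75) = -3 + (75 + g) = 72 + g)
a = -1/21 (a = 1/(-25 + (1²*4 + 0)) = 1/(-25 + (1*4 + 0)) = 1/(-25 + (4 + 0)) = 1/(-25 + 4) = 1/(-21) = -1/21 ≈ -0.047619)
a - 38*Y(12) = -1/21 - 38*(72 + 12) = -1/21 - 38*84 = -1/21 - 3192 = -67033/21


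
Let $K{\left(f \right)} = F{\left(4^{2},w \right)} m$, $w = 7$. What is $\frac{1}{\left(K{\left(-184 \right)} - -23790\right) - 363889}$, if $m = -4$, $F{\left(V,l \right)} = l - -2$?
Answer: $- \frac{1}{340135} \approx -2.94 \cdot 10^{-6}$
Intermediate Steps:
$F{\left(V,l \right)} = 2 + l$ ($F{\left(V,l \right)} = l + 2 = 2 + l$)
$K{\left(f \right)} = -36$ ($K{\left(f \right)} = \left(2 + 7\right) \left(-4\right) = 9 \left(-4\right) = -36$)
$\frac{1}{\left(K{\left(-184 \right)} - -23790\right) - 363889} = \frac{1}{\left(-36 - -23790\right) - 363889} = \frac{1}{\left(-36 + 23790\right) - 363889} = \frac{1}{23754 - 363889} = \frac{1}{-340135} = - \frac{1}{340135}$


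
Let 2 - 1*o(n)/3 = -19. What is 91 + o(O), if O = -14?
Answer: 154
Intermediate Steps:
o(n) = 63 (o(n) = 6 - 3*(-19) = 6 + 57 = 63)
91 + o(O) = 91 + 63 = 154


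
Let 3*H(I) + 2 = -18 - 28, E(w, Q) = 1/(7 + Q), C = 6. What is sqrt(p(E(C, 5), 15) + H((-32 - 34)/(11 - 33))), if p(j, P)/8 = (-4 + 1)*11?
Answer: 2*I*sqrt(70) ≈ 16.733*I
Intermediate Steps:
p(j, P) = -264 (p(j, P) = 8*((-4 + 1)*11) = 8*(-3*11) = 8*(-33) = -264)
H(I) = -16 (H(I) = -2/3 + (-18 - 28)/3 = -2/3 + (1/3)*(-46) = -2/3 - 46/3 = -16)
sqrt(p(E(C, 5), 15) + H((-32 - 34)/(11 - 33))) = sqrt(-264 - 16) = sqrt(-280) = 2*I*sqrt(70)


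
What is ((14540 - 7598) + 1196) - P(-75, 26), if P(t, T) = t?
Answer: 8213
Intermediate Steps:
((14540 - 7598) + 1196) - P(-75, 26) = ((14540 - 7598) + 1196) - 1*(-75) = (6942 + 1196) + 75 = 8138 + 75 = 8213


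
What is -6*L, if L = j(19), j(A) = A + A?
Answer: -228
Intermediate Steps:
j(A) = 2*A
L = 38 (L = 2*19 = 38)
-6*L = -6*38 = -228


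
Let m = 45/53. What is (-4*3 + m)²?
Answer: 349281/2809 ≈ 124.34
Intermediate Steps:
m = 45/53 (m = 45*(1/53) = 45/53 ≈ 0.84906)
(-4*3 + m)² = (-4*3 + 45/53)² = (-12 + 45/53)² = (-591/53)² = 349281/2809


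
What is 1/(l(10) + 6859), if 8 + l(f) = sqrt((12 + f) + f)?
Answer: 6851/46936169 - 4*sqrt(2)/46936169 ≈ 0.00014584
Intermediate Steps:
l(f) = -8 + sqrt(12 + 2*f) (l(f) = -8 + sqrt((12 + f) + f) = -8 + sqrt(12 + 2*f))
1/(l(10) + 6859) = 1/((-8 + sqrt(12 + 2*10)) + 6859) = 1/((-8 + sqrt(12 + 20)) + 6859) = 1/((-8 + sqrt(32)) + 6859) = 1/((-8 + 4*sqrt(2)) + 6859) = 1/(6851 + 4*sqrt(2))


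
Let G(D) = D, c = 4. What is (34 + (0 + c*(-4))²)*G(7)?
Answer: 2030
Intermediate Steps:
(34 + (0 + c*(-4))²)*G(7) = (34 + (0 + 4*(-4))²)*7 = (34 + (0 - 16)²)*7 = (34 + (-16)²)*7 = (34 + 256)*7 = 290*7 = 2030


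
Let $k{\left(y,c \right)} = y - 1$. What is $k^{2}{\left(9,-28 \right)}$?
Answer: $64$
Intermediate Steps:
$k{\left(y,c \right)} = -1 + y$ ($k{\left(y,c \right)} = y - 1 = -1 + y$)
$k^{2}{\left(9,-28 \right)} = \left(-1 + 9\right)^{2} = 8^{2} = 64$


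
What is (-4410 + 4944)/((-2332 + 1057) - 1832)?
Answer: -534/3107 ≈ -0.17187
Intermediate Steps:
(-4410 + 4944)/((-2332 + 1057) - 1832) = 534/(-1275 - 1832) = 534/(-3107) = 534*(-1/3107) = -534/3107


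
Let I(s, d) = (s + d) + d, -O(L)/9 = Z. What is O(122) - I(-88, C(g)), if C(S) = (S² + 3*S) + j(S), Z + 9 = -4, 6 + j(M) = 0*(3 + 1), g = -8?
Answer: 137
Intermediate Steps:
j(M) = -6 (j(M) = -6 + 0*(3 + 1) = -6 + 0*4 = -6 + 0 = -6)
Z = -13 (Z = -9 - 4 = -13)
O(L) = 117 (O(L) = -9*(-13) = 117)
C(S) = -6 + S² + 3*S (C(S) = (S² + 3*S) - 6 = -6 + S² + 3*S)
I(s, d) = s + 2*d (I(s, d) = (d + s) + d = s + 2*d)
O(122) - I(-88, C(g)) = 117 - (-88 + 2*(-6 + (-8)² + 3*(-8))) = 117 - (-88 + 2*(-6 + 64 - 24)) = 117 - (-88 + 2*34) = 117 - (-88 + 68) = 117 - 1*(-20) = 117 + 20 = 137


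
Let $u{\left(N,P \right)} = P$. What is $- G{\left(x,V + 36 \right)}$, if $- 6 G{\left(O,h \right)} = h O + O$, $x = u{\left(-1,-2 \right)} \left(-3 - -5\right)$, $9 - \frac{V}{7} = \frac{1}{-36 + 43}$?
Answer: $-66$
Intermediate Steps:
$V = 62$ ($V = 63 - \frac{7}{-36 + 43} = 63 - \frac{7}{7} = 63 - 1 = 62$)
$x = -4$ ($x = - 2 \left(-3 - -5\right) = - 2 \left(-3 + 5\right) = \left(-2\right) 2 = -4$)
$G{\left(O,h \right)} = - \frac{O}{6} - \frac{O h}{6}$ ($G{\left(O,h \right)} = - \frac{h O + O}{6} = - \frac{O h + O}{6} = - \frac{O + O h}{6} = - \frac{O}{6} - \frac{O h}{6}$)
$- G{\left(x,V + 36 \right)} = - \frac{\left(-1\right) \left(-4\right) \left(1 + \left(62 + 36\right)\right)}{6} = - \frac{\left(-1\right) \left(-4\right) \left(1 + 98\right)}{6} = - \frac{\left(-1\right) \left(-4\right) 99}{6} = \left(-1\right) 66 = -66$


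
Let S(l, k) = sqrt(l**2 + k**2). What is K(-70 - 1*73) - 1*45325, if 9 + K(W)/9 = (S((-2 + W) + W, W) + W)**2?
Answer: 1069172 - 2574*sqrt(103393) ≈ 2.4151e+5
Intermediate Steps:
S(l, k) = sqrt(k**2 + l**2)
K(W) = -81 + 9*(W + sqrt(W**2 + (-2 + 2*W)**2))**2 (K(W) = -81 + 9*(sqrt(W**2 + ((-2 + W) + W)**2) + W)**2 = -81 + 9*(sqrt(W**2 + (-2 + 2*W)**2) + W)**2 = -81 + 9*(W + sqrt(W**2 + (-2 + 2*W)**2))**2)
K(-70 - 1*73) - 1*45325 = (-81 + 9*((-70 - 1*73) + sqrt((-70 - 1*73)**2 + 4*(-1 + (-70 - 1*73))**2))**2) - 1*45325 = (-81 + 9*((-70 - 73) + sqrt((-70 - 73)**2 + 4*(-1 + (-70 - 73))**2))**2) - 45325 = (-81 + 9*(-143 + sqrt((-143)**2 + 4*(-1 - 143)**2))**2) - 45325 = (-81 + 9*(-143 + sqrt(20449 + 4*(-144)**2))**2) - 45325 = (-81 + 9*(-143 + sqrt(20449 + 4*20736))**2) - 45325 = (-81 + 9*(-143 + sqrt(20449 + 82944))**2) - 45325 = (-81 + 9*(-143 + sqrt(103393))**2) - 45325 = -45406 + 9*(-143 + sqrt(103393))**2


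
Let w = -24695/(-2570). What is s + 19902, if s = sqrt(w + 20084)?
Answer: 19902 + sqrt(5308651110)/514 ≈ 20044.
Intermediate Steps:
w = 4939/514 (w = -24695*(-1/2570) = 4939/514 ≈ 9.6089)
s = sqrt(5308651110)/514 (s = sqrt(4939/514 + 20084) = sqrt(10328115/514) = sqrt(5308651110)/514 ≈ 141.75)
s + 19902 = sqrt(5308651110)/514 + 19902 = 19902 + sqrt(5308651110)/514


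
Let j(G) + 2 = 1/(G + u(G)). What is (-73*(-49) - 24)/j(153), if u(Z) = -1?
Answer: -540056/303 ≈ -1782.4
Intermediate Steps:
j(G) = -2 + 1/(-1 + G) (j(G) = -2 + 1/(G - 1) = -2 + 1/(-1 + G))
(-73*(-49) - 24)/j(153) = (-73*(-49) - 24)/(((3 - 2*153)/(-1 + 153))) = (3577 - 24)/(((3 - 306)/152)) = 3553/(((1/152)*(-303))) = 3553/(-303/152) = 3553*(-152/303) = -540056/303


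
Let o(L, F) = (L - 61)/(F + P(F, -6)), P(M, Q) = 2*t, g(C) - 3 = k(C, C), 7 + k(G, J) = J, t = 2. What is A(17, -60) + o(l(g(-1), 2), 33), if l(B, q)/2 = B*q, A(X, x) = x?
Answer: -2301/37 ≈ -62.189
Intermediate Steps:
k(G, J) = -7 + J
g(C) = -4 + C (g(C) = 3 + (-7 + C) = -4 + C)
P(M, Q) = 4 (P(M, Q) = 2*2 = 4)
l(B, q) = 2*B*q (l(B, q) = 2*(B*q) = 2*B*q)
o(L, F) = (-61 + L)/(4 + F) (o(L, F) = (L - 61)/(F + 4) = (-61 + L)/(4 + F))
A(17, -60) + o(l(g(-1), 2), 33) = -60 + (-61 + 2*(-4 - 1)*2)/(4 + 33) = -60 + (-61 + 2*(-5)*2)/37 = -60 + (-61 - 20)/37 = -60 + (1/37)*(-81) = -60 - 81/37 = -2301/37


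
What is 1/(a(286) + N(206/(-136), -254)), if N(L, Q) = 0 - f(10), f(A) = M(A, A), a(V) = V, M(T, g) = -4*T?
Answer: 1/326 ≈ 0.0030675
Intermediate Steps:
f(A) = -4*A
N(L, Q) = 40 (N(L, Q) = 0 - (-4)*10 = 0 - 1*(-40) = 0 + 40 = 40)
1/(a(286) + N(206/(-136), -254)) = 1/(286 + 40) = 1/326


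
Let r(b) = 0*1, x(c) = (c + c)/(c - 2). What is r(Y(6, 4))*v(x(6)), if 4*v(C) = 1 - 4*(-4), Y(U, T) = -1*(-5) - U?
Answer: 0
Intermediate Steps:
Y(U, T) = 5 - U
x(c) = 2*c/(-2 + c) (x(c) = (2*c)/(-2 + c) = 2*c/(-2 + c))
v(C) = 17/4 (v(C) = (1 - 4*(-4))/4 = (1 + 16)/4 = (1/4)*17 = 17/4)
r(b) = 0
r(Y(6, 4))*v(x(6)) = 0*(17/4) = 0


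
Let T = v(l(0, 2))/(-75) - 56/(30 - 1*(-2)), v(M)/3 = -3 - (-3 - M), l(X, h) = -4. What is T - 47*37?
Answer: -174059/100 ≈ -1740.6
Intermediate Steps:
v(M) = 3*M (v(M) = 3*(-3 - (-3 - M)) = 3*(-3 + (3 + M)) = 3*M)
T = -159/100 (T = (3*(-4))/(-75) - 56/(30 - 1*(-2)) = -12*(-1/75) - 56/(30 + 2) = 4/25 - 56/32 = 4/25 - 56*1/32 = 4/25 - 7/4 = -159/100 ≈ -1.5900)
T - 47*37 = -159/100 - 47*37 = -159/100 - 1739 = -174059/100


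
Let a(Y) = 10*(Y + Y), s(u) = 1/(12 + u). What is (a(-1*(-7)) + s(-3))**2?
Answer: 1590121/81 ≈ 19631.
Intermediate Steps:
a(Y) = 20*Y (a(Y) = 10*(2*Y) = 20*Y)
(a(-1*(-7)) + s(-3))**2 = (20*(-1*(-7)) + 1/(12 - 3))**2 = (20*7 + 1/9)**2 = (140 + 1/9)**2 = (1261/9)**2 = 1590121/81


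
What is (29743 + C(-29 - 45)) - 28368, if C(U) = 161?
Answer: 1536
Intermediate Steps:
(29743 + C(-29 - 45)) - 28368 = (29743 + 161) - 28368 = 29904 - 28368 = 1536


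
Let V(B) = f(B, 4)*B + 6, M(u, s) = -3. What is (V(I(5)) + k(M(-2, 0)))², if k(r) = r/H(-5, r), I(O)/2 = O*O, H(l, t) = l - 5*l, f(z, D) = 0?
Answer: 13689/400 ≈ 34.222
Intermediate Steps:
H(l, t) = -4*l
I(O) = 2*O² (I(O) = 2*(O*O) = 2*O²)
V(B) = 6 (V(B) = 0*B + 6 = 0 + 6 = 6)
k(r) = r/20 (k(r) = r/((-4*(-5))) = r/20)
(V(I(5)) + k(M(-2, 0)))² = (6 + (1/20)*(-3))² = (6 - 3/20)² = (117/20)² = 13689/400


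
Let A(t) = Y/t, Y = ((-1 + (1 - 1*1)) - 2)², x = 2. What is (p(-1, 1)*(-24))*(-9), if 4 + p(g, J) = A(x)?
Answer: 108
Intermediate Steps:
Y = 9 (Y = ((-1 + (1 - 1)) - 2)² = ((-1 + 0) - 2)² = (-1 - 2)² = (-3)² = 9)
A(t) = 9/t
p(g, J) = ½ (p(g, J) = -4 + 9/2 = ½)
(p(-1, 1)*(-24))*(-9) = ((½)*(-24))*(-9) = -12*(-9) = 108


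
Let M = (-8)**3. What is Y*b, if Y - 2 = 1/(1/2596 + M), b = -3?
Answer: -7967118/1329151 ≈ -5.9941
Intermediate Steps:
M = -512
Y = 2655706/1329151 (Y = 2 + 1/(1/2596 - 512) = 2 + 1/(-1329151/2596) = 2 - 2596/1329151 = 2655706/1329151 ≈ 1.9980)
Y*b = (2655706/1329151)*(-3) = -7967118/1329151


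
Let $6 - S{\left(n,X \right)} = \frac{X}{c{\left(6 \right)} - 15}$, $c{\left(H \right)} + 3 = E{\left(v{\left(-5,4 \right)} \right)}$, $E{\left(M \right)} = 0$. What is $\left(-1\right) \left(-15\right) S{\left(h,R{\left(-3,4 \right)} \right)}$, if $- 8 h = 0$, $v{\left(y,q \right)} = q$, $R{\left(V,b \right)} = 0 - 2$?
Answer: $\frac{265}{3} \approx 88.333$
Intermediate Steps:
$R{\left(V,b \right)} = -2$ ($R{\left(V,b \right)} = 0 - 2 = -2$)
$h = 0$ ($h = \left(- \frac{1}{8}\right) 0 = 0$)
$c{\left(H \right)} = -3$ ($c{\left(H \right)} = -3 + 0 = -3$)
$S{\left(n,X \right)} = 6 + \frac{X}{18}$ ($S{\left(n,X \right)} = 6 - \frac{X}{-3 - 15} = 6 - \frac{X}{-18} = 6 - - \frac{X}{18} = 6 + \frac{X}{18}$)
$\left(-1\right) \left(-15\right) S{\left(h,R{\left(-3,4 \right)} \right)} = \left(-1\right) \left(-15\right) \left(6 + \frac{1}{18} \left(-2\right)\right) = 15 \left(6 - \frac{1}{9}\right) = 15 \cdot \frac{53}{9} = \frac{265}{3}$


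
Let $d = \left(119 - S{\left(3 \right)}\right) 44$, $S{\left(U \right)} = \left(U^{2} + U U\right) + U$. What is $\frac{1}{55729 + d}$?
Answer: $\frac{1}{60041} \approx 1.6655 \cdot 10^{-5}$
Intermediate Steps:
$S{\left(U \right)} = U + 2 U^{2}$ ($S{\left(U \right)} = \left(U^{2} + U^{2}\right) + U = 2 U^{2} + U = U + 2 U^{2}$)
$d = 4312$ ($d = \left(119 - 3 \left(1 + 2 \cdot 3\right)\right) 44 = \left(119 - 3 \left(1 + 6\right)\right) 44 = \left(119 - 3 \cdot 7\right) 44 = \left(119 - 21\right) 44 = 98 \cdot 44 = 4312$)
$\frac{1}{55729 + d} = \frac{1}{55729 + 4312} = \frac{1}{60041}$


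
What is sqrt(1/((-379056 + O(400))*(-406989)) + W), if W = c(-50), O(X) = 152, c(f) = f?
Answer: I*sqrt(33028680689619456844354)/25701626676 ≈ 7.0711*I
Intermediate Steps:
W = -50
sqrt(1/((-379056 + O(400))*(-406989)) + W) = sqrt(1/((-379056 + 152)*(-406989)) - 50) = sqrt(-1/406989/(-378904) - 50) = sqrt(-1/378904*(-1/406989) - 50) = sqrt(1/154209760056 - 50) = sqrt(-7710488002799/154209760056) = I*sqrt(33028680689619456844354)/25701626676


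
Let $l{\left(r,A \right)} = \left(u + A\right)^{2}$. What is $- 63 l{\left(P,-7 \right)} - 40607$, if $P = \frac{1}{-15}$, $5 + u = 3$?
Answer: $-45710$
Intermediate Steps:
$u = -2$ ($u = -5 + 3 = -2$)
$P = - \frac{1}{15} \approx -0.066667$
$l{\left(r,A \right)} = \left(-2 + A\right)^{2}$
$- 63 l{\left(P,-7 \right)} - 40607 = - 63 \left(-2 - 7\right)^{2} - 40607 = - 63 \left(-9\right)^{2} - 40607 = \left(-63\right) 81 - 40607 = -5103 - 40607 = -45710$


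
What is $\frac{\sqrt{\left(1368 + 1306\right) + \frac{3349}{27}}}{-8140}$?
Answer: $- \frac{\sqrt{226641}}{73260} \approx -0.0064983$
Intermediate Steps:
$\frac{\sqrt{\left(1368 + 1306\right) + \frac{3349}{27}}}{-8140} = \sqrt{2674 + 3349 \cdot \frac{1}{27}} \left(- \frac{1}{8140}\right) = \sqrt{2674 + \frac{3349}{27}} \left(- \frac{1}{8140}\right) = \sqrt{\frac{75547}{27}} \left(- \frac{1}{8140}\right) = \frac{\sqrt{226641}}{9} \left(- \frac{1}{8140}\right) = - \frac{\sqrt{226641}}{73260}$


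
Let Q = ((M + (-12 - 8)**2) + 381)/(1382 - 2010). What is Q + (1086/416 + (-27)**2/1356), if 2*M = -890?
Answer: 9642879/3690128 ≈ 2.6132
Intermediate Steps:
M = -445 (M = (1/2)*(-890) = -445)
Q = -84/157 (Q = ((-445 + (-12 - 8)**2) + 381)/(1382 - 2010) = ((-445 + (-20)**2) + 381)/(-628) = ((-445 + 400) + 381)*(-1/628) = (-45 + 381)*(-1/628) = 336*(-1/628) = -84/157 ≈ -0.53503)
Q + (1086/416 + (-27)**2/1356) = -84/157 + (1086/416 + (-27)**2/1356) = -84/157 + (1086*(1/416) + 729*(1/1356)) = -84/157 + (543/208 + 243/452) = -84/157 + 73995/23504 = 9642879/3690128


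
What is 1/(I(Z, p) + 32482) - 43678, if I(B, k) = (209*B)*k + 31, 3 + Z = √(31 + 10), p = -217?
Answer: -2442306027257802/55916159785 - 45353*√41/55916159785 ≈ -43678.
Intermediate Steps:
Z = -3 + √41 (Z = -3 + √(31 + 10) = -3 + √41 ≈ 3.4031)
I(B, k) = 31 + 209*B*k (I(B, k) = 209*B*k + 31 = 31 + 209*B*k)
1/(I(Z, p) + 32482) - 43678 = 1/((31 + 209*(-3 + √41)*(-217)) + 32482) - 43678 = 1/((31 + (136059 - 45353*√41)) + 32482) - 43678 = 1/((136090 - 45353*√41) + 32482) - 43678 = 1/(168572 - 45353*√41) - 43678 = -43678 + 1/(168572 - 45353*√41)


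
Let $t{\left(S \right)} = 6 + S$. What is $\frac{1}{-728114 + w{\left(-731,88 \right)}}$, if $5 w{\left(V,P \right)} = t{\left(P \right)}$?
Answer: $- \frac{5}{3640476} \approx -1.3734 \cdot 10^{-6}$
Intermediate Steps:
$w{\left(V,P \right)} = \frac{6}{5} + \frac{P}{5}$ ($w{\left(V,P \right)} = \frac{6 + P}{5} = \frac{6}{5} + \frac{P}{5}$)
$\frac{1}{-728114 + w{\left(-731,88 \right)}} = \frac{1}{-728114 + \left(\frac{6}{5} + \frac{1}{5} \cdot 88\right)} = \frac{1}{-728114 + \left(\frac{6}{5} + \frac{88}{5}\right)} = \frac{1}{-728114 + \frac{94}{5}} = \frac{1}{- \frac{3640476}{5}} = - \frac{5}{3640476}$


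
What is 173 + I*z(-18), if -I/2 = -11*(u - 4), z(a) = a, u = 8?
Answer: -1411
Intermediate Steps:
I = 88 (I = -(-22)*(8 - 4) = -(-22)*4 = -2*(-44) = 88)
173 + I*z(-18) = 173 + 88*(-18) = 173 - 1584 = -1411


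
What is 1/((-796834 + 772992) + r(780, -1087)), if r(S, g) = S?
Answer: -1/23062 ≈ -4.3361e-5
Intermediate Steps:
1/((-796834 + 772992) + r(780, -1087)) = 1/((-796834 + 772992) + 780) = 1/(-23842 + 780) = 1/(-23062) = -1/23062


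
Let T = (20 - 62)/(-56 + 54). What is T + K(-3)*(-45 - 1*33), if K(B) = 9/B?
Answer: 255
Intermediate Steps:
T = 21 (T = -42/(-2) = -42*(-½) = 21)
T + K(-3)*(-45 - 1*33) = 21 + (9/(-3))*(-45 - 1*33) = 21 + (9*(-⅓))*(-45 - 33) = 21 - 3*(-78) = 21 + 234 = 255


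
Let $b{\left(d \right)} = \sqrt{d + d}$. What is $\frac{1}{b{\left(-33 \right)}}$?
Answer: $- \frac{i \sqrt{66}}{66} \approx - 0.12309 i$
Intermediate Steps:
$b{\left(d \right)} = \sqrt{2} \sqrt{d}$ ($b{\left(d \right)} = \sqrt{2 d} = \sqrt{2} \sqrt{d}$)
$\frac{1}{b{\left(-33 \right)}} = \frac{1}{\sqrt{2} \sqrt{-33}} = \frac{1}{\sqrt{2} i \sqrt{33}} = \frac{1}{i \sqrt{66}} = - \frac{i \sqrt{66}}{66}$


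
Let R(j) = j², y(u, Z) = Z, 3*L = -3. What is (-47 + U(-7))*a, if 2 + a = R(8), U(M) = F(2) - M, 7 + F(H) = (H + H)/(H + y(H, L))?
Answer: -2666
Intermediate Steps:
L = -1 (L = (⅓)*(-3) = -1)
F(H) = -7 + 2*H/(-1 + H) (F(H) = -7 + (H + H)/(H - 1) = -7 + (2*H)/(-1 + H) = -7 + 2*H/(-1 + H))
U(M) = -3 - M (U(M) = (7 - 5*2)/(-1 + 2) - M = (7 - 10)/1 - M = 1*(-3) - M = -3 - M)
a = 62 (a = -2 + 8² = -2 + 64 = 62)
(-47 + U(-7))*a = (-47 + (-3 - 1*(-7)))*62 = (-47 + (-3 + 7))*62 = (-47 + 4)*62 = -43*62 = -2666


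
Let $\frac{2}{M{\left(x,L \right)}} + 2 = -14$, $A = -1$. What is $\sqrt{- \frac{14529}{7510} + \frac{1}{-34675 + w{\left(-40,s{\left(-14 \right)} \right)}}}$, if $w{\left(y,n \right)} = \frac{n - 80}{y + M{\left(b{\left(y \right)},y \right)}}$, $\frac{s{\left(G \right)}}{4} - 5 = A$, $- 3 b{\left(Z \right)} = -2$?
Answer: $\frac{3 i \sqrt{1501905731821699261090}}{83587524130} \approx 1.3909 i$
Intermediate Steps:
$b{\left(Z \right)} = \frac{2}{3}$ ($b{\left(Z \right)} = \left(- \frac{1}{3}\right) \left(-2\right) = \frac{2}{3}$)
$M{\left(x,L \right)} = - \frac{1}{8}$ ($M{\left(x,L \right)} = \frac{2}{-2 - 14} = \frac{2}{-16} = 2 \left(- \frac{1}{16}\right) = - \frac{1}{8}$)
$s{\left(G \right)} = 16$ ($s{\left(G \right)} = 20 + 4 \left(-1\right) = 20 - 4 = 16$)
$w{\left(y,n \right)} = \frac{-80 + n}{- \frac{1}{8} + y}$ ($w{\left(y,n \right)} = \frac{n - 80}{y - \frac{1}{8}} = \frac{-80 + n}{- \frac{1}{8} + y}$)
$\sqrt{- \frac{14529}{7510} + \frac{1}{-34675 + w{\left(-40,s{\left(-14 \right)} \right)}}} = \sqrt{- \frac{14529}{7510} + \frac{1}{-34675 + \frac{8 \left(-80 + 16\right)}{-1 + 8 \left(-40\right)}}} = \sqrt{\left(-14529\right) \frac{1}{7510} + \frac{1}{-34675 + 8 \frac{1}{-1 - 320} \left(-64\right)}} = \sqrt{- \frac{14529}{7510} + \frac{1}{-34675 + 8 \frac{1}{-321} \left(-64\right)}} = \sqrt{- \frac{14529}{7510} + \frac{1}{-34675 + 8 \left(- \frac{1}{321}\right) \left(-64\right)}} = \sqrt{- \frac{14529}{7510} + \frac{1}{-34675 + \frac{512}{321}}} = \sqrt{- \frac{14529}{7510} + \frac{1}{- \frac{11130163}{321}}} = \sqrt{- \frac{14529}{7510} - \frac{321}{11130163}} = \sqrt{- \frac{161712548937}{83587524130}} = \frac{3 i \sqrt{1501905731821699261090}}{83587524130}$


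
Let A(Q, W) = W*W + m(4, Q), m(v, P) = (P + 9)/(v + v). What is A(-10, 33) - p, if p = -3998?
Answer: 40695/8 ≈ 5086.9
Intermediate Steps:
m(v, P) = (9 + P)/(2*v) (m(v, P) = (9 + P)/((2*v)) = (9 + P)*(1/(2*v)) = (9 + P)/(2*v))
A(Q, W) = 9/8 + W**2 + Q/8 (A(Q, W) = W*W + (1/2)*(9 + Q)/4 = W**2 + (1/2)*(1/4)*(9 + Q) = W**2 + (9/8 + Q/8) = 9/8 + W**2 + Q/8)
A(-10, 33) - p = (9/8 + 33**2 + (1/8)*(-10)) - 1*(-3998) = (9/8 + 1089 - 5/4) + 3998 = 8711/8 + 3998 = 40695/8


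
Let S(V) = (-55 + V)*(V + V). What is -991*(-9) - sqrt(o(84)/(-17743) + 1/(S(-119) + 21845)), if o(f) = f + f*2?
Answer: 8919 - I*sqrt(4802876747251)/18399491 ≈ 8919.0 - 0.11911*I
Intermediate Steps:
o(f) = 3*f (o(f) = f + 2*f = 3*f)
S(V) = 2*V*(-55 + V) (S(V) = (-55 + V)*(2*V) = 2*V*(-55 + V))
-991*(-9) - sqrt(o(84)/(-17743) + 1/(S(-119) + 21845)) = -991*(-9) - sqrt((3*84)/(-17743) + 1/(2*(-119)*(-55 - 119) + 21845)) = 8919 - sqrt(252*(-1/17743) + 1/(2*(-119)*(-174) + 21845)) = 8919 - sqrt(-252/17743 + 1/(41412 + 21845)) = 8919 - sqrt(-252/17743 + 1/63257) = 8919 - sqrt(-15923021/1122368951) = 8919 - I*sqrt(4802876747251)/18399491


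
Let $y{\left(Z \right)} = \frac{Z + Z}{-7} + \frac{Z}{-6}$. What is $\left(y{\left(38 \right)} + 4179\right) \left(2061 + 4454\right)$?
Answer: $\frac{569397970}{21} \approx 2.7114 \cdot 10^{7}$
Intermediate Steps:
$y{\left(Z \right)} = - \frac{19 Z}{42}$ ($y{\left(Z \right)} = 2 Z \left(- \frac{1}{7}\right) + Z \left(- \frac{1}{6}\right) = - \frac{2 Z}{7} - \frac{Z}{6} = - \frac{19 Z}{42}$)
$\left(y{\left(38 \right)} + 4179\right) \left(2061 + 4454\right) = \left(\left(- \frac{19}{42}\right) 38 + 4179\right) \left(2061 + 4454\right) = \left(- \frac{361}{21} + 4179\right) 6515 = \frac{87398}{21} \cdot 6515 = \frac{569397970}{21}$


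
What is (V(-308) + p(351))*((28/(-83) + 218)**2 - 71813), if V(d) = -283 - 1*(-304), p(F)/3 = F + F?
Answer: -358057905927/6889 ≈ -5.1975e+7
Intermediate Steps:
p(F) = 6*F (p(F) = 3*(F + F) = 3*(2*F) = 6*F)
V(d) = 21 (V(d) = -283 + 304 = 21)
(V(-308) + p(351))*((28/(-83) + 218)**2 - 71813) = (21 + 6*351)*((28/(-83) + 218)**2 - 71813) = (21 + 2106)*((28*(-1/83) + 218)**2 - 71813) = 2127*((-28/83 + 218)**2 - 71813) = 2127*((18066/83)**2 - 71813) = 2127*(326380356/6889 - 71813) = 2127*(-168339401/6889) = -358057905927/6889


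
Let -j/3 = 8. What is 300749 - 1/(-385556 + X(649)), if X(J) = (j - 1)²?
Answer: 115767613320/384931 ≈ 3.0075e+5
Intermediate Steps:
j = -24 (j = -3*8 = -24)
X(J) = 625 (X(J) = (-24 - 1)² = (-25)² = 625)
300749 - 1/(-385556 + X(649)) = 300749 - 1/(-385556 + 625) = 300749 - 1/(-384931) = 300749 - 1*(-1/384931) = 300749 + 1/384931 = 115767613320/384931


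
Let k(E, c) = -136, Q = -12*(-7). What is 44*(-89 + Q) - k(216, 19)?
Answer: -84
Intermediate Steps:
Q = 84
44*(-89 + Q) - k(216, 19) = 44*(-89 + 84) - 1*(-136) = 44*(-5) + 136 = -220 + 136 = -84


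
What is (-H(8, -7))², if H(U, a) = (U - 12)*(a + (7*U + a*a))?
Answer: 153664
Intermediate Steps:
H(U, a) = (-12 + U)*(a + a² + 7*U) (H(U, a) = (-12 + U)*(a + (7*U + a²)) = (-12 + U)*(a + (a² + 7*U)) = (-12 + U)*(a + a² + 7*U))
(-H(8, -7))² = (-(-84*8 - 12*(-7) - 12*(-7)² + 7*8² + 8*(-7) + 8*(-7)²))² = (-(-672 + 84 - 12*49 + 7*64 - 56 + 8*49))² = (-(-672 + 84 - 588 + 448 - 56 + 392))² = (-1*(-392))² = 392² = 153664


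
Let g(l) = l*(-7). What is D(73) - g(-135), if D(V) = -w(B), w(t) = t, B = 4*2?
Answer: -953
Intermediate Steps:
B = 8
D(V) = -8 (D(V) = -1*8 = -8)
g(l) = -7*l
D(73) - g(-135) = -8 - (-7)*(-135) = -8 - 1*945 = -8 - 945 = -953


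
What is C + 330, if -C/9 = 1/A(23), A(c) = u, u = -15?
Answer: 1653/5 ≈ 330.60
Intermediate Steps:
A(c) = -15
C = ⅗ (C = -9/(-15) = -9*(-1/15) = ⅗ ≈ 0.60000)
C + 330 = ⅗ + 330 = 1653/5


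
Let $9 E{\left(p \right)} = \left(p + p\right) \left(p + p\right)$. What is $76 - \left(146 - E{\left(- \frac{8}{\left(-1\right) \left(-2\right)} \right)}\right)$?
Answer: $- \frac{566}{9} \approx -62.889$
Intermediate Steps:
$E{\left(p \right)} = \frac{4 p^{2}}{9}$ ($E{\left(p \right)} = \frac{\left(p + p\right) \left(p + p\right)}{9} = \frac{2 p 2 p}{9} = \frac{4 p^{2}}{9}$)
$76 - \left(146 - E{\left(- \frac{8}{\left(-1\right) \left(-2\right)} \right)}\right) = 76 - \left(146 - \frac{4 \left(- \frac{8}{\left(-1\right) \left(-2\right)}\right)^{2}}{9}\right) = 76 - \left(146 - \frac{4 \left(- \frac{8}{2}\right)^{2}}{9}\right) = 76 - \left(146 - \frac{4 \left(\left(-8\right) \frac{1}{2}\right)^{2}}{9}\right) = 76 - \left(146 - \frac{4 \left(-4\right)^{2}}{9}\right) = 76 - \left(146 - \frac{4}{9} \cdot 16\right) = 76 - \left(146 - \frac{64}{9}\right) = 76 - \frac{1250}{9} = - \frac{566}{9}$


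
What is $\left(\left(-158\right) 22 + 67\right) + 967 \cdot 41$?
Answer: $36238$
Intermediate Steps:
$\left(\left(-158\right) 22 + 67\right) + 967 \cdot 41 = \left(-3476 + 67\right) + 39647 = -3409 + 39647 = 36238$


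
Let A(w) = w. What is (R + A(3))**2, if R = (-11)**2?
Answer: 15376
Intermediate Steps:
R = 121
(R + A(3))**2 = (121 + 3)**2 = 124**2 = 15376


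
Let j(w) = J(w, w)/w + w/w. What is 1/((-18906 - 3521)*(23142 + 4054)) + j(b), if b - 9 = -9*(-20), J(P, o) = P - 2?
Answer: 229331684003/115275766788 ≈ 1.9894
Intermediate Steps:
J(P, o) = -2 + P
b = 189 (b = 9 - 9*(-20) = 9 + 180 = 189)
j(w) = 1 + (-2 + w)/w (j(w) = (-2 + w)/w + w/w = (-2 + w)/w + 1 = 1 + (-2 + w)/w)
1/((-18906 - 3521)*(23142 + 4054)) + j(b) = 1/((-18906 - 3521)*(23142 + 4054)) + (2 - 2/189) = 1/(-22427*27196) + (2 - 2*1/189) = 1/(-609924692) + (2 - 2/189) = -1/609924692 + 376/189 = 229331684003/115275766788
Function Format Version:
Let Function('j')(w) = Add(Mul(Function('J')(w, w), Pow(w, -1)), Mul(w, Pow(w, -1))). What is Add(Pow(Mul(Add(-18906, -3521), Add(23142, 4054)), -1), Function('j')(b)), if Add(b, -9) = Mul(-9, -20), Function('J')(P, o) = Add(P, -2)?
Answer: Rational(229331684003, 115275766788) ≈ 1.9894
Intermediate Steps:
Function('J')(P, o) = Add(-2, P)
b = 189 (b = Add(9, Mul(-9, -20)) = Add(9, 180) = 189)
Function('j')(w) = Add(1, Mul(Pow(w, -1), Add(-2, w))) (Function('j')(w) = Add(Mul(Add(-2, w), Pow(w, -1)), Mul(w, Pow(w, -1))) = Add(Mul(Pow(w, -1), Add(-2, w)), 1) = Add(1, Mul(Pow(w, -1), Add(-2, w))))
Add(Pow(Mul(Add(-18906, -3521), Add(23142, 4054)), -1), Function('j')(b)) = Add(Pow(Mul(Add(-18906, -3521), Add(23142, 4054)), -1), Add(2, Mul(-2, Pow(189, -1)))) = Add(Pow(Mul(-22427, 27196), -1), Add(2, Mul(-2, Rational(1, 189)))) = Add(Pow(-609924692, -1), Add(2, Rational(-2, 189))) = Add(Rational(-1, 609924692), Rational(376, 189)) = Rational(229331684003, 115275766788)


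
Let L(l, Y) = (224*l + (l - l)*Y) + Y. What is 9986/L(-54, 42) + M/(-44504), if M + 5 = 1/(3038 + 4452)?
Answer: -237730821451/287001400560 ≈ -0.82833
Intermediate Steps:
M = -37449/7490 (M = -5 + 1/(3038 + 4452) = -5 + 1/7490 = -37449/7490 ≈ -4.9999)
L(l, Y) = Y + 224*l (L(l, Y) = (224*l + 0*Y) + Y = (224*l + 0) + Y = 224*l + Y = Y + 224*l)
9986/L(-54, 42) + M/(-44504) = 9986/(42 + 224*(-54)) - 37449/7490/(-44504) = 9986/(42 - 12096) - 37449/7490*(-1/44504) = 9986/(-12054) + 37449/333334960 = 9986*(-1/12054) + 37449/333334960 = -4993/6027 + 37449/333334960 = -237730821451/287001400560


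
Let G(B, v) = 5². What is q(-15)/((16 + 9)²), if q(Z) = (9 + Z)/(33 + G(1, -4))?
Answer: -3/18125 ≈ -0.00016552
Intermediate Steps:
G(B, v) = 25
q(Z) = 9/58 + Z/58 (q(Z) = (9 + Z)/(33 + 25) = (9 + Z)/58 = (9 + Z)*(1/58) = 9/58 + Z/58)
q(-15)/((16 + 9)²) = (9/58 + (1/58)*(-15))/((16 + 9)²) = (9/58 - 15/58)/(25²) = -3/29/625 = -3/29*1/625 = -3/18125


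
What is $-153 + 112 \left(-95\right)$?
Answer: $-10793$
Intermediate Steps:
$-153 + 112 \left(-95\right) = -153 - 10640 = -10793$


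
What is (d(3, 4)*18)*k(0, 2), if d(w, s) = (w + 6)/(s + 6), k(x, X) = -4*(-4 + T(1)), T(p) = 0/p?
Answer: 1296/5 ≈ 259.20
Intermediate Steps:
T(p) = 0
k(x, X) = 16 (k(x, X) = -4*(-4 + 0) = -4*(-4) = 16)
d(w, s) = (6 + w)/(6 + s)
(d(3, 4)*18)*k(0, 2) = (((6 + 3)/(6 + 4))*18)*16 = ((9/10)*18)*16 = (81/5)*16 = 1296/5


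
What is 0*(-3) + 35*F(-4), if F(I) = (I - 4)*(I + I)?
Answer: 2240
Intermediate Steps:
F(I) = 2*I*(-4 + I) (F(I) = (-4 + I)*(2*I) = 2*I*(-4 + I))
0*(-3) + 35*F(-4) = 0*(-3) + 35*(2*(-4)*(-4 - 4)) = 0 + 35*(2*(-4)*(-8)) = 0 + 35*64 = 0 + 2240 = 2240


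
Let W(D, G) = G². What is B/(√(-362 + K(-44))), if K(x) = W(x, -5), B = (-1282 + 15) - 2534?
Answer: 3801*I*√337/337 ≈ 207.05*I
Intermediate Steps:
B = -3801 (B = -1267 - 2534 = -3801)
K(x) = 25 (K(x) = (-5)² = 25)
B/(√(-362 + K(-44))) = -3801/√(-362 + 25) = -3801*(-I*√337/337) = -(-3801)*I*√337/337 = 3801*I*√337/337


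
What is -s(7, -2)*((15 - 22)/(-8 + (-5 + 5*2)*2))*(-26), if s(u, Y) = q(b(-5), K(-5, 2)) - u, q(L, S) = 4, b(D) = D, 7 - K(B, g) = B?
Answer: 273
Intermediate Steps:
K(B, g) = 7 - B
s(u, Y) = 4 - u
-s(7, -2)*((15 - 22)/(-8 + (-5 + 5*2)*2))*(-26) = -(4 - 1*7)*((15 - 22)/(-8 + (-5 + 5*2)*2))*(-26) = -(4 - 7)*(-7/(-8 + (-5 + 10)*2))*(-26) = -(-(-21)/(-8 + 5*2))*(-26) = -(-(-21)/(-8 + 10))*(-26) = -(-(-21)/2)*(-26) = -(-3*(-7/2))*(-26) = -21*(-26)/2 = -1*(-273) = 273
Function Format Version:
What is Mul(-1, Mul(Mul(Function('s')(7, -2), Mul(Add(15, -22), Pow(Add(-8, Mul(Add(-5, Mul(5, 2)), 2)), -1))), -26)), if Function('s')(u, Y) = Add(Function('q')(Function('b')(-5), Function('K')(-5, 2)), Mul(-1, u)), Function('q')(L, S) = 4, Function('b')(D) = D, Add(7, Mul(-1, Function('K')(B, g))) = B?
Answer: 273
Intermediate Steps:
Function('K')(B, g) = Add(7, Mul(-1, B))
Function('s')(u, Y) = Add(4, Mul(-1, u))
Mul(-1, Mul(Mul(Function('s')(7, -2), Mul(Add(15, -22), Pow(Add(-8, Mul(Add(-5, Mul(5, 2)), 2)), -1))), -26)) = Mul(-1, Mul(Mul(Add(4, Mul(-1, 7)), Mul(Add(15, -22), Pow(Add(-8, Mul(Add(-5, Mul(5, 2)), 2)), -1))), -26)) = Mul(-1, Mul(Mul(Add(4, -7), Mul(-7, Pow(Add(-8, Mul(Add(-5, 10), 2)), -1))), -26)) = Mul(-1, Mul(Mul(-3, Mul(-7, Pow(Add(-8, Mul(5, 2)), -1))), -26)) = Mul(-1, Mul(Mul(-3, Mul(-7, Pow(Add(-8, 10), -1))), -26)) = Mul(-1, Mul(Mul(-3, Mul(-7, Pow(2, -1))), -26)) = Mul(-1, Mul(Mul(-3, Mul(-7, Rational(1, 2))), -26)) = Mul(-1, Mul(Mul(-3, Rational(-7, 2)), -26)) = Mul(-1, Mul(Rational(21, 2), -26)) = Mul(-1, -273) = 273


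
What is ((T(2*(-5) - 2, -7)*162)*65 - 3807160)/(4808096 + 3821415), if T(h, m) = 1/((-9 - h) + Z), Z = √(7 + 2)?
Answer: -3805405/8629511 ≈ -0.44098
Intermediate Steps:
Z = 3 (Z = √9 = 3)
T(h, m) = 1/(-6 - h) (T(h, m) = 1/((-9 - h) + 3) = 1/(-6 - h))
((T(2*(-5) - 2, -7)*162)*65 - 3807160)/(4808096 + 3821415) = ((-1/(6 + (2*(-5) - 2))*162)*65 - 3807160)/(4808096 + 3821415) = ((-1/(6 + (-10 - 2))*162)*65 - 3807160)/8629511 = ((-1/(6 - 12)*162)*65 - 3807160)*(1/8629511) = ((-1/(-6)*162)*65 - 3807160)*(1/8629511) = ((-1*(-⅙)*162)*65 - 3807160)*(1/8629511) = (((⅙)*162)*65 - 3807160)*(1/8629511) = (27*65 - 3807160)*(1/8629511) = (1755 - 3807160)*(1/8629511) = -3805405*1/8629511 = -3805405/8629511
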